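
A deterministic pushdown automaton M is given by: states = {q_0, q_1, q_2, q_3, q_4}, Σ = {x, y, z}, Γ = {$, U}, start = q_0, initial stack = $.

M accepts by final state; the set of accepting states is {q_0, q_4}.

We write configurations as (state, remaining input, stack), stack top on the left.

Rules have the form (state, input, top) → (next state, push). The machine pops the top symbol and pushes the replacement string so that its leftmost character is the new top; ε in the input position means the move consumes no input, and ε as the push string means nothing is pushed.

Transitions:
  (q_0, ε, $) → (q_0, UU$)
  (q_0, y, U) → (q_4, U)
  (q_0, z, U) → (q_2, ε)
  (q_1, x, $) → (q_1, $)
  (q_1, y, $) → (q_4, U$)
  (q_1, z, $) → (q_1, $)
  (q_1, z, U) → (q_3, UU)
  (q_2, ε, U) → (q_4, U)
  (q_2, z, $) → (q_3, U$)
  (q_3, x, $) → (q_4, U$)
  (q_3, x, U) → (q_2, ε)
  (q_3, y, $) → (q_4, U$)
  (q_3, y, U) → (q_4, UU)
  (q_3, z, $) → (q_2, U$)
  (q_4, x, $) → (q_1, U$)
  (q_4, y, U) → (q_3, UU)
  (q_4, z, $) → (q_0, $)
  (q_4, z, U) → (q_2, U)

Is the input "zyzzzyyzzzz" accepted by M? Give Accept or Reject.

Reject

(q_0, zyzzzyyzzzz, $)
  ε-move, top $: go to q_0, push UU$ → (q_0, zyzzzyyzzzz, UU$)
  read z, top U: go to q_2, push ε → (q_2, yzzzyyzzzz, U$)
  ε-move, top U: go to q_4, push U → (q_4, yzzzyyzzzz, U$)
  read y, top U: go to q_3, push UU → (q_3, zzzyyzzzz, UU$)
No transition applies at (q_3, zzzyyzzzz, UU$); input not fully consumed.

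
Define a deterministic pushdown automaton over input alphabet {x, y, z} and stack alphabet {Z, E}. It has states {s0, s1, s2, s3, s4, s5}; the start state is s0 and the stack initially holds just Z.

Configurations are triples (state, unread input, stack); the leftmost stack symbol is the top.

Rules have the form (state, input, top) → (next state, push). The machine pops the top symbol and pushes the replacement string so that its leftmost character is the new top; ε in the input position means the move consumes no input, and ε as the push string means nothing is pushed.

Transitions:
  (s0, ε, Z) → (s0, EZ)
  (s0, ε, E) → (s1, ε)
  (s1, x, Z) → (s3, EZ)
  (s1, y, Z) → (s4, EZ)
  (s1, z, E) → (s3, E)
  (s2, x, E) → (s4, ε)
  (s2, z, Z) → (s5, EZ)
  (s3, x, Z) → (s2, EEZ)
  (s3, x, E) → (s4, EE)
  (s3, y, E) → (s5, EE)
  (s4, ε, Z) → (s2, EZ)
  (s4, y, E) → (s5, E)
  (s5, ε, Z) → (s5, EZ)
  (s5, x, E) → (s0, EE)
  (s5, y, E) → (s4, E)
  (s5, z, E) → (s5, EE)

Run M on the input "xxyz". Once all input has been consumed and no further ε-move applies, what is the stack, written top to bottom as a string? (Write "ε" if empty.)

(s0, xxyz, Z)
  ε-move, top Z: go to s0, push EZ → (s0, xxyz, EZ)
  ε-move, top E: go to s1, push ε → (s1, xxyz, Z)
  read x, top Z: go to s3, push EZ → (s3, xyz, EZ)
  read x, top E: go to s4, push EE → (s4, yz, EEZ)
  read y, top E: go to s5, push E → (s5, z, EEZ)
  read z, top E: go to s5, push EE → (s5, ε, EEEZ)
All input consumed in state s5 with stack EEEZ.

EEEZ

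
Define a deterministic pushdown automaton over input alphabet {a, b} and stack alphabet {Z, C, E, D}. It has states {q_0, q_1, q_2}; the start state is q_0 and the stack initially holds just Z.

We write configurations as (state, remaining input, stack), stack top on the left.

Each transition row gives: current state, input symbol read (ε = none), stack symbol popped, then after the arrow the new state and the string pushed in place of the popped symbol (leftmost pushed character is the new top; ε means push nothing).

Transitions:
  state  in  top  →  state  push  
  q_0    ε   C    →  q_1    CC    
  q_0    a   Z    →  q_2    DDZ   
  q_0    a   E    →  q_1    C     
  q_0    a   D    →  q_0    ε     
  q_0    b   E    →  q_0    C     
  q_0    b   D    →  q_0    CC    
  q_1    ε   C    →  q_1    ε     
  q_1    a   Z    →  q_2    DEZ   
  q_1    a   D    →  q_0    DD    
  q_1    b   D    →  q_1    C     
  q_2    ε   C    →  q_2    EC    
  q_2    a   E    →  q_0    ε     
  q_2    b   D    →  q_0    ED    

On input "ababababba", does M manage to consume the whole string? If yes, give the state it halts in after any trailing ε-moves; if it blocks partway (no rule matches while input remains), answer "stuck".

(q_0, ababababba, Z)
  read a, top Z: go to q_2, push DDZ → (q_2, babababba, DDZ)
  read b, top D: go to q_0, push ED → (q_0, abababba, EDDZ)
  read a, top E: go to q_1, push C → (q_1, bababba, CDDZ)
  ε-move, top C: go to q_1, push ε → (q_1, bababba, DDZ)
  read b, top D: go to q_1, push C → (q_1, ababba, CDZ)
  ε-move, top C: go to q_1, push ε → (q_1, ababba, DZ)
  read a, top D: go to q_0, push DD → (q_0, babba, DDZ)
  read b, top D: go to q_0, push CC → (q_0, abba, CCDZ)
  ε-move, top C: go to q_1, push CC → (q_1, abba, CCCDZ)
  ε-move, top C: go to q_1, push ε → (q_1, abba, CCDZ)
  ε-move, top C: go to q_1, push ε → (q_1, abba, CDZ)
  ε-move, top C: go to q_1, push ε → (q_1, abba, DZ)
  read a, top D: go to q_0, push DD → (q_0, bba, DDZ)
  read b, top D: go to q_0, push CC → (q_0, ba, CCDZ)
  ε-move, top C: go to q_1, push CC → (q_1, ba, CCCDZ)
  ε-move, top C: go to q_1, push ε → (q_1, ba, CCDZ)
  ε-move, top C: go to q_1, push ε → (q_1, ba, CDZ)
  ε-move, top C: go to q_1, push ε → (q_1, ba, DZ)
  read b, top D: go to q_1, push C → (q_1, a, CZ)
  ε-move, top C: go to q_1, push ε → (q_1, a, Z)
  read a, top Z: go to q_2, push DEZ → (q_2, ε, DEZ)
All input consumed; M is in state q_2.

q_2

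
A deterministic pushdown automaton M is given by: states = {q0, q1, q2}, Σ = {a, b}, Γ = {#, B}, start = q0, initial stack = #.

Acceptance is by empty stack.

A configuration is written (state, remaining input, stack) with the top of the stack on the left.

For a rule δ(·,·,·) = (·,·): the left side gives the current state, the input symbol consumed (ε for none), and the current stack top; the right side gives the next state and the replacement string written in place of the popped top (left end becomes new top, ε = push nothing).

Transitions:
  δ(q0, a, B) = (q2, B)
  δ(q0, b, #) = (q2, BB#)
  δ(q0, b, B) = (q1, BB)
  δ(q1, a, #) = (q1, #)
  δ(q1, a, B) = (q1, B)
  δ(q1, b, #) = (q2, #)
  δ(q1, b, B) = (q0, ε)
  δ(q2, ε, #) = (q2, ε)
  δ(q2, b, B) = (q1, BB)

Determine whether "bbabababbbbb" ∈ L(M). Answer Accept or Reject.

Reject

(q0, bbabababbbbb, #)
  read b, top #: go to q2, push BB# → (q2, babababbbbb, BB#)
  read b, top B: go to q1, push BB → (q1, abababbbbb, BBB#)
  read a, top B: go to q1, push B → (q1, bababbbbb, BBB#)
  read b, top B: go to q0, push ε → (q0, ababbbbb, BB#)
  read a, top B: go to q2, push B → (q2, babbbbb, BB#)
  read b, top B: go to q1, push BB → (q1, abbbbb, BBB#)
  read a, top B: go to q1, push B → (q1, bbbbb, BBB#)
  read b, top B: go to q0, push ε → (q0, bbbb, BB#)
  read b, top B: go to q1, push BB → (q1, bbb, BBB#)
  read b, top B: go to q0, push ε → (q0, bb, BB#)
  read b, top B: go to q1, push BB → (q1, b, BBB#)
  read b, top B: go to q0, push ε → (q0, ε, BB#)
All input consumed; stack is BB#, not empty, and no further ε-move applies.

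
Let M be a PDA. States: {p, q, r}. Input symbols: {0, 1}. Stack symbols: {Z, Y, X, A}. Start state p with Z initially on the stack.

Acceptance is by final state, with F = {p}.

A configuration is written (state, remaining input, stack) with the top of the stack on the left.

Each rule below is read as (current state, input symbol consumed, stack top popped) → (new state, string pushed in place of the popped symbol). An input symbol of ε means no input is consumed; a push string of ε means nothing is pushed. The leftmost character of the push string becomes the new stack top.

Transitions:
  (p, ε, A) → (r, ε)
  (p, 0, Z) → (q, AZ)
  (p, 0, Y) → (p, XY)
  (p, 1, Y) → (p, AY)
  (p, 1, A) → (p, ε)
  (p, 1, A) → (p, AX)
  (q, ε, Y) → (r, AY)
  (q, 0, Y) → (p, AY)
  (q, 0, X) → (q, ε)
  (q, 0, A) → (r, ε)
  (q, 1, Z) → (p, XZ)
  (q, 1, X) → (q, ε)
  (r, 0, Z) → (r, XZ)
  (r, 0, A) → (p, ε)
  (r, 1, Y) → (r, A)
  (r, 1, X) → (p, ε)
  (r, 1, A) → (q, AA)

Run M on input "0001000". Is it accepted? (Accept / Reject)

Reject

No computation consumes all input and reaches a final state.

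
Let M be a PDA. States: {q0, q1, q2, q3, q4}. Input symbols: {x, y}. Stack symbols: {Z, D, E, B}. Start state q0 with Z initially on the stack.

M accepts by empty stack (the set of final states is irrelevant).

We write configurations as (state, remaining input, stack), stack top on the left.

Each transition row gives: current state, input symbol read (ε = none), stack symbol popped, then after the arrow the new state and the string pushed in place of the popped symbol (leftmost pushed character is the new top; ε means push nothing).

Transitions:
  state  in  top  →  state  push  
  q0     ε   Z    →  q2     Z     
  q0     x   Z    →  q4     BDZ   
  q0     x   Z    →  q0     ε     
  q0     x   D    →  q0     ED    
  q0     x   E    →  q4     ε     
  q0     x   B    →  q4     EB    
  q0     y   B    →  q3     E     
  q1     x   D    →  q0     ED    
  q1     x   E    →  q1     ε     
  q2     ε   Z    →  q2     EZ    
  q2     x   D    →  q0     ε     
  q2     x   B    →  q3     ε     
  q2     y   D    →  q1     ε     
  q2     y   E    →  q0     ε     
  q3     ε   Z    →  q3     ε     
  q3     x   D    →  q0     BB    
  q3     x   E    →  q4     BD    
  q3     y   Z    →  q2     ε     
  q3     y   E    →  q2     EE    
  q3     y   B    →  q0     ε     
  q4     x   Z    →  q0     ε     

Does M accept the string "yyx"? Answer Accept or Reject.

Accept

One accepting computation: (q0, yyx, Z) ⊢ (q2, yyx, Z) ⊢ (q2, yyx, EZ) ⊢ (q0, yx, Z) ⊢ (q2, yx, Z) ⊢ (q2, yx, EZ) ⊢ (q0, x, Z) ⊢ (q0, ε, ε)
All input consumed and the stack is empty.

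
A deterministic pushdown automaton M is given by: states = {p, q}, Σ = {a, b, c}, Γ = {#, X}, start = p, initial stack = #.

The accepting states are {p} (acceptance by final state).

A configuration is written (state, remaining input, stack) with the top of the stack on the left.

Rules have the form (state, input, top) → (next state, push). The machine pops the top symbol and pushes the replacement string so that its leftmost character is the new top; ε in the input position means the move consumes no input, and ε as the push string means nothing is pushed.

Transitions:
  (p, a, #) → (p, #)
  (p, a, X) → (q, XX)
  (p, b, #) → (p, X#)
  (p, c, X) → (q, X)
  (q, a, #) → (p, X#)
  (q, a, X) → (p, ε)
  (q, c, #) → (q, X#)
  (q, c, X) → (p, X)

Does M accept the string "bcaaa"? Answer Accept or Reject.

(p, bcaaa, #)
  read b, top #: go to p, push X# → (p, caaa, X#)
  read c, top X: go to q, push X → (q, aaa, X#)
  read a, top X: go to p, push ε → (p, aa, #)
  read a, top #: go to p, push # → (p, a, #)
  read a, top #: go to p, push # → (p, ε, #)
All input consumed; state p ∈ F.

Accept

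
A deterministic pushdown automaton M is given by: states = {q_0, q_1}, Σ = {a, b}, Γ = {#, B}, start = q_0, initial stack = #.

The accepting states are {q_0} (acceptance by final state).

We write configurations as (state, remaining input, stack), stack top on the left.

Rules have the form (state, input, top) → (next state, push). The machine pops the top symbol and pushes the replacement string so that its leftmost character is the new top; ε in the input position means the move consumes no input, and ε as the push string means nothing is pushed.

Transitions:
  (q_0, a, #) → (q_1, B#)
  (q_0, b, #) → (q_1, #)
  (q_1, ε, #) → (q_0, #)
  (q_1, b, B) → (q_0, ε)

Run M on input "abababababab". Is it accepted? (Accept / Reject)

(q_0, abababababab, #)
  read a, top #: go to q_1, push B# → (q_1, bababababab, B#)
  read b, top B: go to q_0, push ε → (q_0, ababababab, #)
  read a, top #: go to q_1, push B# → (q_1, babababab, B#)
  read b, top B: go to q_0, push ε → (q_0, abababab, #)
  read a, top #: go to q_1, push B# → (q_1, bababab, B#)
  read b, top B: go to q_0, push ε → (q_0, ababab, #)
  read a, top #: go to q_1, push B# → (q_1, babab, B#)
  read b, top B: go to q_0, push ε → (q_0, abab, #)
  read a, top #: go to q_1, push B# → (q_1, bab, B#)
  read b, top B: go to q_0, push ε → (q_0, ab, #)
  read a, top #: go to q_1, push B# → (q_1, b, B#)
  read b, top B: go to q_0, push ε → (q_0, ε, #)
All input consumed; state q_0 ∈ F.

Accept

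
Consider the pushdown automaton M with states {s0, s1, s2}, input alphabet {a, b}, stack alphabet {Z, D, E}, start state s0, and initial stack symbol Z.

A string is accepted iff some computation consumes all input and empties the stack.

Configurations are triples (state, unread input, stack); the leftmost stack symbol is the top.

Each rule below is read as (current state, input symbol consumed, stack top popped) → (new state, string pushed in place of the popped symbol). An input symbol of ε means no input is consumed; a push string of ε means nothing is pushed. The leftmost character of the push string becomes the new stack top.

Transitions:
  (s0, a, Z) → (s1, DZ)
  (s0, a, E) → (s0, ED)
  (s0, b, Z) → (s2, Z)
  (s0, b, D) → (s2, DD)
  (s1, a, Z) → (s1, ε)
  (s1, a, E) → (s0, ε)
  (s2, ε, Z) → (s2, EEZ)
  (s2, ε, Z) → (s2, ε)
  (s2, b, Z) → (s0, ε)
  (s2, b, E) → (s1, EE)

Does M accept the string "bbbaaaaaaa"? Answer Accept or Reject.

No computation consumes all input and empties the stack.

Reject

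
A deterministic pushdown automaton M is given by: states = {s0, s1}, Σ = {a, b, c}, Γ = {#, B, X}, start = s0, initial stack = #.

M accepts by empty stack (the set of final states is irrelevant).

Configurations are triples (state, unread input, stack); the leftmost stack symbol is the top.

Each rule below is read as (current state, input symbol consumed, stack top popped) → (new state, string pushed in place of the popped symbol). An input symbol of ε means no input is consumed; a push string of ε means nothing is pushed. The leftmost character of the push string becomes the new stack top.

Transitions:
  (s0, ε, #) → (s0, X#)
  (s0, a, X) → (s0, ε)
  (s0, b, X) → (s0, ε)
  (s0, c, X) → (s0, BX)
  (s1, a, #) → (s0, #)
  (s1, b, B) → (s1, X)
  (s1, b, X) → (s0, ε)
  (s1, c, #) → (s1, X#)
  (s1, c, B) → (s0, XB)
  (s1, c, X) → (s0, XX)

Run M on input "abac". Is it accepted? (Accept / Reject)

Reject

(s0, abac, #)
  ε-move, top #: go to s0, push X# → (s0, abac, X#)
  read a, top X: go to s0, push ε → (s0, bac, #)
  ε-move, top #: go to s0, push X# → (s0, bac, X#)
  read b, top X: go to s0, push ε → (s0, ac, #)
  ε-move, top #: go to s0, push X# → (s0, ac, X#)
  read a, top X: go to s0, push ε → (s0, c, #)
  ε-move, top #: go to s0, push X# → (s0, c, X#)
  read c, top X: go to s0, push BX → (s0, ε, BX#)
All input consumed; stack is BX#, not empty, and no further ε-move applies.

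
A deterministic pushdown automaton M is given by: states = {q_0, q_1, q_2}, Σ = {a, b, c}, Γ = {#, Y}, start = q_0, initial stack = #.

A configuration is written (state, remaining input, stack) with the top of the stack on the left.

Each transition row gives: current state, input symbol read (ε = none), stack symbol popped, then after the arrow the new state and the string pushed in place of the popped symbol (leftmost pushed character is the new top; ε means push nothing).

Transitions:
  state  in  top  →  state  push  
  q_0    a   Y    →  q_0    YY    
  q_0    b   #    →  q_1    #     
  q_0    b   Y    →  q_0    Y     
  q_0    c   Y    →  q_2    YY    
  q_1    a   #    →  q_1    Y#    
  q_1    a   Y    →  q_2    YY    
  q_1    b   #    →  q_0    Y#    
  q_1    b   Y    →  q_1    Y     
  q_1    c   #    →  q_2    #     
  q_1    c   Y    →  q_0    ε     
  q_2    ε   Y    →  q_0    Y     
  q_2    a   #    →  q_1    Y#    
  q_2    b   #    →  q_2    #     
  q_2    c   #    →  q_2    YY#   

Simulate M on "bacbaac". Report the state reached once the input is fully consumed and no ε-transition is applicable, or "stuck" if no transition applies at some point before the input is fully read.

q_0

(q_0, bacbaac, #)
  read b, top #: go to q_1, push # → (q_1, acbaac, #)
  read a, top #: go to q_1, push Y# → (q_1, cbaac, Y#)
  read c, top Y: go to q_0, push ε → (q_0, baac, #)
  read b, top #: go to q_1, push # → (q_1, aac, #)
  read a, top #: go to q_1, push Y# → (q_1, ac, Y#)
  read a, top Y: go to q_2, push YY → (q_2, c, YY#)
  ε-move, top Y: go to q_0, push Y → (q_0, c, YY#)
  read c, top Y: go to q_2, push YY → (q_2, ε, YYY#)
  ε-move, top Y: go to q_0, push Y → (q_0, ε, YYY#)
All input consumed; M is in state q_0.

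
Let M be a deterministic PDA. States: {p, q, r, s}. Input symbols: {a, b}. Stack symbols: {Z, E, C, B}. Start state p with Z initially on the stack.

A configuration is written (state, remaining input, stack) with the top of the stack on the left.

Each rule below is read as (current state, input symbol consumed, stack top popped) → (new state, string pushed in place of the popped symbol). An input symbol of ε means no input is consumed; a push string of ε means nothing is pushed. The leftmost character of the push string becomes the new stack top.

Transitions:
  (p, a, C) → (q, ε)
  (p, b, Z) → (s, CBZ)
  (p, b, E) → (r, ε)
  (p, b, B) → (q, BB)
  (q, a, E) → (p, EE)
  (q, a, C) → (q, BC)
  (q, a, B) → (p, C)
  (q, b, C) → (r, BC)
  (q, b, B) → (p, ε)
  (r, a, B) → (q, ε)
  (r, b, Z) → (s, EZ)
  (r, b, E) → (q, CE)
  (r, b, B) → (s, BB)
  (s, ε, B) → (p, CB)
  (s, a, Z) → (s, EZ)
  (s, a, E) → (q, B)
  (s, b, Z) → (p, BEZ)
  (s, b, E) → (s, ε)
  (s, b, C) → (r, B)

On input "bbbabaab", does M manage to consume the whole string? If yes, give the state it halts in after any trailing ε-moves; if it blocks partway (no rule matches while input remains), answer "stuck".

(p, bbbabaab, Z) ⊢ (s, bbabaab, CBZ) ⊢ (r, babaab, BBZ) ⊢ (s, abaab, BBBZ) ⊢ (p, abaab, CBBBZ) ⊢ (q, baab, BBBZ) ⊢ (p, aab, BBZ)
No transition for (p, a, top B); M blocks with input aab remaining.

stuck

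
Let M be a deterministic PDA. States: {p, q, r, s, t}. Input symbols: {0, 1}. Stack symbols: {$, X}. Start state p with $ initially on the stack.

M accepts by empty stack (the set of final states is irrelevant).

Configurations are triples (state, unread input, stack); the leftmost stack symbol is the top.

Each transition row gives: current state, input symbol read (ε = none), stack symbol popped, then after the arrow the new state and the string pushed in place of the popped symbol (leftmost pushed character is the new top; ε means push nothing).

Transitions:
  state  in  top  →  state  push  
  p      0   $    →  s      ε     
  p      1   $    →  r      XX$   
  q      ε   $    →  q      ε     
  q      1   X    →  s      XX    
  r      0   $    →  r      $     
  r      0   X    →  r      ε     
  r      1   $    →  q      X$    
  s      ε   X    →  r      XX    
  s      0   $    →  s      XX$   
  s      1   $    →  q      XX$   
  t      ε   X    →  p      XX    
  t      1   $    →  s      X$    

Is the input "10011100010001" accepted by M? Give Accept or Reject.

Reject

(p, 10011100010001, $)
  read 1, top $: go to r, push XX$ → (r, 0011100010001, XX$)
  read 0, top X: go to r, push ε → (r, 011100010001, X$)
  read 0, top X: go to r, push ε → (r, 11100010001, $)
  read 1, top $: go to q, push X$ → (q, 1100010001, X$)
  read 1, top X: go to s, push XX → (s, 100010001, XX$)
  ε-move, top X: go to r, push XX → (r, 100010001, XXX$)
No transition applies at (r, 100010001, XXX$); input not fully consumed.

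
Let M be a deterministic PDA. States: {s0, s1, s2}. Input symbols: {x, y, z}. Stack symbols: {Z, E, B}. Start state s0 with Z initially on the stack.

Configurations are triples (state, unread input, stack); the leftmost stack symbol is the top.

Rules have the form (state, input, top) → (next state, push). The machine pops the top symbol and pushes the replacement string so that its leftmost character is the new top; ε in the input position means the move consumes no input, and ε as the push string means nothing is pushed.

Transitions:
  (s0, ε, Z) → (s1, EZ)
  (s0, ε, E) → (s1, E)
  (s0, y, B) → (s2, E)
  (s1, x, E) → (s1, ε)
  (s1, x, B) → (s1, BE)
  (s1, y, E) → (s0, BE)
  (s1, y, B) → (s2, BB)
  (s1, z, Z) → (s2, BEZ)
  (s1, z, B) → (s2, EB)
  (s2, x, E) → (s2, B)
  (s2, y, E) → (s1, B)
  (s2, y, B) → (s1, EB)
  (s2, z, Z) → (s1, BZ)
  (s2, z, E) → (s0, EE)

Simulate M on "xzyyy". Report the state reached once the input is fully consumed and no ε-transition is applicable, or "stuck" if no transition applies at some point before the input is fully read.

(s0, xzyyy, Z) ⊢ (s1, xzyyy, EZ) ⊢ (s1, zyyy, Z) ⊢ (s2, yyy, BEZ) ⊢ (s1, yy, EBEZ) ⊢ (s0, y, BEBEZ) ⊢ (s2, ε, EEBEZ)
All input consumed; M is in state s2.

s2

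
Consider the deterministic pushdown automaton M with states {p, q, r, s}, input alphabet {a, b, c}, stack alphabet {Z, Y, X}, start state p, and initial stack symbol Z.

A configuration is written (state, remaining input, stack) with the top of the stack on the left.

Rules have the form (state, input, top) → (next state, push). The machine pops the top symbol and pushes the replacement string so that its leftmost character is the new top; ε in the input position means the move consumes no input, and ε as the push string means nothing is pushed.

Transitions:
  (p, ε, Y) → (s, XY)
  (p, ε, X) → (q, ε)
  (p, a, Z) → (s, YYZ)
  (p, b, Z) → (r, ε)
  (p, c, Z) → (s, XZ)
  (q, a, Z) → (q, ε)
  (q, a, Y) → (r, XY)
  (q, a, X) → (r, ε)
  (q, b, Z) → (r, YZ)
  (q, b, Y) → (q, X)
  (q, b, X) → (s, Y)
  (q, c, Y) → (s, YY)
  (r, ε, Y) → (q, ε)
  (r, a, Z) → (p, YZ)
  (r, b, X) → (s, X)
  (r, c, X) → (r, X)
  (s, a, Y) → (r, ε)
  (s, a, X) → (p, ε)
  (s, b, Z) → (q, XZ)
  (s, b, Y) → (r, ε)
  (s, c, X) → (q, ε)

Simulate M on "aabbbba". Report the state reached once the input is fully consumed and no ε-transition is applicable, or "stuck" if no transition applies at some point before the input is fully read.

q

(p, aabbbba, Z)
  read a, top Z: go to s, push YYZ → (s, abbbba, YYZ)
  read a, top Y: go to r, push ε → (r, bbbba, YZ)
  ε-move, top Y: go to q, push ε → (q, bbbba, Z)
  read b, top Z: go to r, push YZ → (r, bbba, YZ)
  ε-move, top Y: go to q, push ε → (q, bbba, Z)
  read b, top Z: go to r, push YZ → (r, bba, YZ)
  ε-move, top Y: go to q, push ε → (q, bba, Z)
  read b, top Z: go to r, push YZ → (r, ba, YZ)
  ε-move, top Y: go to q, push ε → (q, ba, Z)
  read b, top Z: go to r, push YZ → (r, a, YZ)
  ε-move, top Y: go to q, push ε → (q, a, Z)
  read a, top Z: go to q, push ε → (q, ε, ε)
All input consumed; M is in state q.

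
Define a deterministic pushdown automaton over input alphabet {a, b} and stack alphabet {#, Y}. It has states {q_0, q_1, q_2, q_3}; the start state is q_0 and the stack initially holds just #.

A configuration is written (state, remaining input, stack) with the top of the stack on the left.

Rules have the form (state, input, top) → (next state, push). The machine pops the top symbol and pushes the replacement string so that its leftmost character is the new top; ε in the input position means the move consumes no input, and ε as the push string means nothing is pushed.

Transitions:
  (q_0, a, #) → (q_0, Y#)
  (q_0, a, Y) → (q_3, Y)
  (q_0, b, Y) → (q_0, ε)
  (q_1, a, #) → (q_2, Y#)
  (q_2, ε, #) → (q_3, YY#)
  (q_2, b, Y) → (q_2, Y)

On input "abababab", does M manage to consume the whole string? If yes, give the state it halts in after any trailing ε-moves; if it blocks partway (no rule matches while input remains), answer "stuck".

q_0

(q_0, abababab, #)
  read a, top #: go to q_0, push Y# → (q_0, bababab, Y#)
  read b, top Y: go to q_0, push ε → (q_0, ababab, #)
  read a, top #: go to q_0, push Y# → (q_0, babab, Y#)
  read b, top Y: go to q_0, push ε → (q_0, abab, #)
  read a, top #: go to q_0, push Y# → (q_0, bab, Y#)
  read b, top Y: go to q_0, push ε → (q_0, ab, #)
  read a, top #: go to q_0, push Y# → (q_0, b, Y#)
  read b, top Y: go to q_0, push ε → (q_0, ε, #)
All input consumed; M is in state q_0.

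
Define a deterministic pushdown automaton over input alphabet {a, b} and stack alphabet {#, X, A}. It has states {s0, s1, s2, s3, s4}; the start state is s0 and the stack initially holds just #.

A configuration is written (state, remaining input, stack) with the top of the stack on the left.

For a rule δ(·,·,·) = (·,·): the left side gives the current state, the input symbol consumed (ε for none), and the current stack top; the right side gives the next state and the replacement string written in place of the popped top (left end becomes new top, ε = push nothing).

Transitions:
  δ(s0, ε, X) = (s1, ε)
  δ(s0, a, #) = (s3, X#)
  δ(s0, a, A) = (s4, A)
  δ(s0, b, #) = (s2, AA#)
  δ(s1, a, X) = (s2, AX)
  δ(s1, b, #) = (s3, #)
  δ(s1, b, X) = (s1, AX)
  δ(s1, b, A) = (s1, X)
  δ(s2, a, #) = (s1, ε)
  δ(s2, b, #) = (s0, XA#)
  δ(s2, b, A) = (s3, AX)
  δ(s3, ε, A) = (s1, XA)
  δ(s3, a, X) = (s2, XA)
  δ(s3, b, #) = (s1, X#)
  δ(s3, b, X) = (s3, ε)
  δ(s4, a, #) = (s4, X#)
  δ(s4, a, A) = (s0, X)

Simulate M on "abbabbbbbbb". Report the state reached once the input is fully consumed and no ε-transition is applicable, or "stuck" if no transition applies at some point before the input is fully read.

(s0, abbabbbbbbb, #)
  read a, top #: go to s3, push X# → (s3, bbabbbbbbb, X#)
  read b, top X: go to s3, push ε → (s3, babbbbbbb, #)
  read b, top #: go to s1, push X# → (s1, abbbbbbb, X#)
  read a, top X: go to s2, push AX → (s2, bbbbbbb, AX#)
  read b, top A: go to s3, push AX → (s3, bbbbbb, AXX#)
  ε-move, top A: go to s1, push XA → (s1, bbbbbb, XAXX#)
  read b, top X: go to s1, push AX → (s1, bbbbb, AXAXX#)
  read b, top A: go to s1, push X → (s1, bbbb, XXAXX#)
  read b, top X: go to s1, push AX → (s1, bbb, AXXAXX#)
  read b, top A: go to s1, push X → (s1, bb, XXXAXX#)
  read b, top X: go to s1, push AX → (s1, b, AXXXAXX#)
  read b, top A: go to s1, push X → (s1, ε, XXXXAXX#)
All input consumed; M is in state s1.

s1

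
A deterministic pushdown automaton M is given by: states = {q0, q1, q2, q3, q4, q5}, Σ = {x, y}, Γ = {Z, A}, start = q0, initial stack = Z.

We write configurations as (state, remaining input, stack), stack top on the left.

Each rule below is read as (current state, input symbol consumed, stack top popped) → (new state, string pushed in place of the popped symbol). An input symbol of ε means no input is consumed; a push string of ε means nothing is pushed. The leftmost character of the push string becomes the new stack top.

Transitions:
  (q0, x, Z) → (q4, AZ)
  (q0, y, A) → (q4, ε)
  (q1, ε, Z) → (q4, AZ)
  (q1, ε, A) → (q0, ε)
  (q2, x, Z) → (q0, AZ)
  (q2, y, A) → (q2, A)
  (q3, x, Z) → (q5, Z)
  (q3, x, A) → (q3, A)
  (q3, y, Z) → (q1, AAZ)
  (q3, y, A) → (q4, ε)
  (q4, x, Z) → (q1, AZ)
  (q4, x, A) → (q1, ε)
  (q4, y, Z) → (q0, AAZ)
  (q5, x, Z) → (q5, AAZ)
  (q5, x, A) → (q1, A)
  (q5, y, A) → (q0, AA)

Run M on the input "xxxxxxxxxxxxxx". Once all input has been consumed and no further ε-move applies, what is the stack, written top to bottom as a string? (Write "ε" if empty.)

(q0, xxxxxxxxxxxxxx, Z) ⊢ (q4, xxxxxxxxxxxxx, AZ) ⊢ (q1, xxxxxxxxxxxx, Z) ⊢ (q4, xxxxxxxxxxxx, AZ) ⊢ (q1, xxxxxxxxxxx, Z) ⊢ (q4, xxxxxxxxxxx, AZ) ⊢ (q1, xxxxxxxxxx, Z) ⊢ (q4, xxxxxxxxxx, AZ) ⊢ (q1, xxxxxxxxx, Z) ⊢ (q4, xxxxxxxxx, AZ) ⊢ (q1, xxxxxxxx, Z) ⊢ (q4, xxxxxxxx, AZ) ⊢ (q1, xxxxxxx, Z) ⊢ (q4, xxxxxxx, AZ) ⊢ (q1, xxxxxx, Z) ⊢ (q4, xxxxxx, AZ) ⊢ (q1, xxxxx, Z) ⊢ (q4, xxxxx, AZ) ⊢ (q1, xxxx, Z) ⊢ (q4, xxxx, AZ) ⊢ (q1, xxx, Z) ⊢ (q4, xxx, AZ) ⊢ (q1, xx, Z) ⊢ (q4, xx, AZ) ⊢ (q1, x, Z) ⊢ (q4, x, AZ) ⊢ (q1, ε, Z) ⊢ (q4, ε, AZ)
All input consumed in state q4 with stack AZ.

AZ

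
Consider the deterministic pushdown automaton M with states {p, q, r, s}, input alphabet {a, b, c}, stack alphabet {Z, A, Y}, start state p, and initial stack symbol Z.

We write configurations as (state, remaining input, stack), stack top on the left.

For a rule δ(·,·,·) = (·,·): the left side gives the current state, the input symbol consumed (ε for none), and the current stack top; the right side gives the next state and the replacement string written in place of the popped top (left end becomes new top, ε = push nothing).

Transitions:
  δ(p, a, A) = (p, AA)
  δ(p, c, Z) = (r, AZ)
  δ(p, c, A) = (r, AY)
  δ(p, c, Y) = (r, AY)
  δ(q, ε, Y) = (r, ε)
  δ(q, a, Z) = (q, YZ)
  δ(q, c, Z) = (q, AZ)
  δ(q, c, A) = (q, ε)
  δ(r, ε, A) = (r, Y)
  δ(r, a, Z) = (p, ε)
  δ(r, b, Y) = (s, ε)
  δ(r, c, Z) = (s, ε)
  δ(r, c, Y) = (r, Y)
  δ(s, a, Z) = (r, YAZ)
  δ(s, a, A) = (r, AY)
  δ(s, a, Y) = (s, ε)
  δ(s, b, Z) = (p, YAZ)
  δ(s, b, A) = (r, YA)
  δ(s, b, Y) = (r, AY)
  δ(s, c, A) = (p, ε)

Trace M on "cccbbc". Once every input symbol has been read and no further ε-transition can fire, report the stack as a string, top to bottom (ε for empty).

YYAZ

(p, cccbbc, Z)
  read c, top Z: go to r, push AZ → (r, ccbbc, AZ)
  ε-move, top A: go to r, push Y → (r, ccbbc, YZ)
  read c, top Y: go to r, push Y → (r, cbbc, YZ)
  read c, top Y: go to r, push Y → (r, bbc, YZ)
  read b, top Y: go to s, push ε → (s, bc, Z)
  read b, top Z: go to p, push YAZ → (p, c, YAZ)
  read c, top Y: go to r, push AY → (r, ε, AYAZ)
  ε-move, top A: go to r, push Y → (r, ε, YYAZ)
All input consumed in state r with stack YYAZ.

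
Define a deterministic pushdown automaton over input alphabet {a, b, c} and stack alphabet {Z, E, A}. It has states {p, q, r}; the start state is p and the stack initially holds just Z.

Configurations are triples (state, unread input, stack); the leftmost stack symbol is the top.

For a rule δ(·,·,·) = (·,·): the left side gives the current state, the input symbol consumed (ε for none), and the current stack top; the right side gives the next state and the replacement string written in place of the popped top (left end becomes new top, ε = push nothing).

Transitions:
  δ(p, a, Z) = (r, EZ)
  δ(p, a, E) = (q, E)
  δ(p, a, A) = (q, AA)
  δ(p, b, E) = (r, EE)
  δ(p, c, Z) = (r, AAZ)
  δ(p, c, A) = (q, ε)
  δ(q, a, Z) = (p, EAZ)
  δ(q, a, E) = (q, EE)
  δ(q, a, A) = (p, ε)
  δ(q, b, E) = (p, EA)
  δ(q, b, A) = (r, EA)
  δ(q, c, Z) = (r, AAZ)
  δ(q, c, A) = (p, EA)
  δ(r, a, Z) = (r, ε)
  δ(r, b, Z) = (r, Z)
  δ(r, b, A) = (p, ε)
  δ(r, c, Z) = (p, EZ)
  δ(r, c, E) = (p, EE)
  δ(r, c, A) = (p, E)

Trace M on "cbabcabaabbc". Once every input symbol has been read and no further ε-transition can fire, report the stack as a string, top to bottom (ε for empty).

EEEAEAEAAZ

(p, cbabcabaabbc, Z)
  read c, top Z: go to r, push AAZ → (r, babcabaabbc, AAZ)
  read b, top A: go to p, push ε → (p, abcabaabbc, AZ)
  read a, top A: go to q, push AA → (q, bcabaabbc, AAZ)
  read b, top A: go to r, push EA → (r, cabaabbc, EAAZ)
  read c, top E: go to p, push EE → (p, abaabbc, EEAAZ)
  read a, top E: go to q, push E → (q, baabbc, EEAAZ)
  read b, top E: go to p, push EA → (p, aabbc, EAEAAZ)
  read a, top E: go to q, push E → (q, abbc, EAEAAZ)
  read a, top E: go to q, push EE → (q, bbc, EEAEAAZ)
  read b, top E: go to p, push EA → (p, bc, EAEAEAAZ)
  read b, top E: go to r, push EE → (r, c, EEAEAEAAZ)
  read c, top E: go to p, push EE → (p, ε, EEEAEAEAAZ)
All input consumed in state p with stack EEEAEAEAAZ.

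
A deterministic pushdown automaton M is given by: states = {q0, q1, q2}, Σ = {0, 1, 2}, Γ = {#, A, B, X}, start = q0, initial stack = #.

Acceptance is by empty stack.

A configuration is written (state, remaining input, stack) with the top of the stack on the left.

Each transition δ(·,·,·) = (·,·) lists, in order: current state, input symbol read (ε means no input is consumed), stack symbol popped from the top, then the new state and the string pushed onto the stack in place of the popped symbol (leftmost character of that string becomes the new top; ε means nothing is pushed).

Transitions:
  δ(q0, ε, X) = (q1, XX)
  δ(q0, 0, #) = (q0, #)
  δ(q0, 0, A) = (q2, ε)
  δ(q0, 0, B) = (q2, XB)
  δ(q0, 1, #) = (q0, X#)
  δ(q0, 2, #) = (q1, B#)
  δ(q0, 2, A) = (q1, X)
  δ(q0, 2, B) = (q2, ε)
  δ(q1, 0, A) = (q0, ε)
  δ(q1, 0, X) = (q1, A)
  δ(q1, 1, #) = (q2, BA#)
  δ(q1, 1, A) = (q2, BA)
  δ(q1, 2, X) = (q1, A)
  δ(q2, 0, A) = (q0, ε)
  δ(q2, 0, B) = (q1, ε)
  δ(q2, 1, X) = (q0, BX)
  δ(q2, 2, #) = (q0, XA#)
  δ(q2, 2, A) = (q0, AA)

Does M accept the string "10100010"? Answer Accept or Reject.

Reject

(q0, 10100010, #) ⊢ (q0, 0100010, X#) ⊢ (q1, 0100010, XX#) ⊢ (q1, 100010, AX#) ⊢ (q2, 00010, BAX#) ⊢ (q1, 0010, AX#) ⊢ (q0, 010, X#) ⊢ (q1, 010, XX#) ⊢ (q1, 10, AX#) ⊢ (q2, 0, BAX#) ⊢ (q1, ε, AX#)
All input consumed; stack is AX#, not empty, and no further ε-move applies.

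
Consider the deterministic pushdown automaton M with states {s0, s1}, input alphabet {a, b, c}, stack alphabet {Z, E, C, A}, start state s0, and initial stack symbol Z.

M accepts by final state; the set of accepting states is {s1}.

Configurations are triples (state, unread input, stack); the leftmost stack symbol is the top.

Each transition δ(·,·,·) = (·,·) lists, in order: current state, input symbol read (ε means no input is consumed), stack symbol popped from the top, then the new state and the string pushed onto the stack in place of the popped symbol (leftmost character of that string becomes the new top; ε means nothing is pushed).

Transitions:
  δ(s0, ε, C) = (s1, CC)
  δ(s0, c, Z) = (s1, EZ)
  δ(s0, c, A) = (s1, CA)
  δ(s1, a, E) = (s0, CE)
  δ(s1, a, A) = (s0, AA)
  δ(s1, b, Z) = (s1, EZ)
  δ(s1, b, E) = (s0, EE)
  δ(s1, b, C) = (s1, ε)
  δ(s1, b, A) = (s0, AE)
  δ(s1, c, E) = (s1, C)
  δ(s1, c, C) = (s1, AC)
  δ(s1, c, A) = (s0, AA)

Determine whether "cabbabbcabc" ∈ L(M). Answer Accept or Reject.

Reject

(s0, cabbabbcabc, Z)
  read c, top Z: go to s1, push EZ → (s1, abbabbcabc, EZ)
  read a, top E: go to s0, push CE → (s0, bbabbcabc, CEZ)
  ε-move, top C: go to s1, push CC → (s1, bbabbcabc, CCEZ)
  read b, top C: go to s1, push ε → (s1, babbcabc, CEZ)
  read b, top C: go to s1, push ε → (s1, abbcabc, EZ)
  read a, top E: go to s0, push CE → (s0, bbcabc, CEZ)
  ε-move, top C: go to s1, push CC → (s1, bbcabc, CCEZ)
  read b, top C: go to s1, push ε → (s1, bcabc, CEZ)
  read b, top C: go to s1, push ε → (s1, cabc, EZ)
  read c, top E: go to s1, push C → (s1, abc, CZ)
No transition applies at (s1, abc, CZ); input not fully consumed.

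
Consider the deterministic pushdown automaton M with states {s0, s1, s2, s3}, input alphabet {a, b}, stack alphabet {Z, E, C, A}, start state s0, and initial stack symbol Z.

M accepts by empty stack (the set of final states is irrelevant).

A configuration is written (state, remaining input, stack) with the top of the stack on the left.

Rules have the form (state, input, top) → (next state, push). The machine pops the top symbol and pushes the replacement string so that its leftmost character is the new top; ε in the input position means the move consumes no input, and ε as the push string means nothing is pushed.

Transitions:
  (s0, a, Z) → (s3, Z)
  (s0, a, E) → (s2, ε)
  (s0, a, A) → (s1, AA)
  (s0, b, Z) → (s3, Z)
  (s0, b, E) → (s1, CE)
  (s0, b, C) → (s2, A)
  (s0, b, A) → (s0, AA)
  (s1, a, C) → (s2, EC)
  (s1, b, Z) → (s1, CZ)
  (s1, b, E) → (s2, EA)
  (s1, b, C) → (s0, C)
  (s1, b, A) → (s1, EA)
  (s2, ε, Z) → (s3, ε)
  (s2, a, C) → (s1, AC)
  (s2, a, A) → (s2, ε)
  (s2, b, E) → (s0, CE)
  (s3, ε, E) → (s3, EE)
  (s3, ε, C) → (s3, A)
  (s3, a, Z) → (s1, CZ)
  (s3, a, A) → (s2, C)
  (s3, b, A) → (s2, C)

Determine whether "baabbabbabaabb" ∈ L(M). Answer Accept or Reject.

(s0, baabbabbabaabb, Z) ⊢ (s3, aabbabbabaabb, Z) ⊢ (s1, abbabbabaabb, CZ) ⊢ (s2, bbabbabaabb, ECZ) ⊢ (s0, babbabaabb, CECZ) ⊢ (s2, abbabaabb, AECZ) ⊢ (s2, bbabaabb, ECZ) ⊢ (s0, babaabb, CECZ) ⊢ (s2, abaabb, AECZ) ⊢ (s2, baabb, ECZ) ⊢ (s0, aabb, CECZ)
No transition applies at (s0, aabb, CECZ); input not fully consumed.

Reject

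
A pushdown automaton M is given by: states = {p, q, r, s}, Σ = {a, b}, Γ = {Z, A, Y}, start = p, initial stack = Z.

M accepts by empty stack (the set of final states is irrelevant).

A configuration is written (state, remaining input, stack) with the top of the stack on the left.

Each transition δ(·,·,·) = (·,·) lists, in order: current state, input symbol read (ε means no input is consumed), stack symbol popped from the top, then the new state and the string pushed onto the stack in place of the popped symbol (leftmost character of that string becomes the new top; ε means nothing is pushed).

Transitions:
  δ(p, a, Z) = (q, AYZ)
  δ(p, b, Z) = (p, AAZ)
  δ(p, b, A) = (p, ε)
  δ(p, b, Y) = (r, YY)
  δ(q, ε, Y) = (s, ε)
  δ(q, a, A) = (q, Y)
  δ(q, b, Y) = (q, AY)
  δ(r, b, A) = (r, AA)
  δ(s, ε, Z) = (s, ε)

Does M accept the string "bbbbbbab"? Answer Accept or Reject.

Reject

No computation consumes all input and empties the stack.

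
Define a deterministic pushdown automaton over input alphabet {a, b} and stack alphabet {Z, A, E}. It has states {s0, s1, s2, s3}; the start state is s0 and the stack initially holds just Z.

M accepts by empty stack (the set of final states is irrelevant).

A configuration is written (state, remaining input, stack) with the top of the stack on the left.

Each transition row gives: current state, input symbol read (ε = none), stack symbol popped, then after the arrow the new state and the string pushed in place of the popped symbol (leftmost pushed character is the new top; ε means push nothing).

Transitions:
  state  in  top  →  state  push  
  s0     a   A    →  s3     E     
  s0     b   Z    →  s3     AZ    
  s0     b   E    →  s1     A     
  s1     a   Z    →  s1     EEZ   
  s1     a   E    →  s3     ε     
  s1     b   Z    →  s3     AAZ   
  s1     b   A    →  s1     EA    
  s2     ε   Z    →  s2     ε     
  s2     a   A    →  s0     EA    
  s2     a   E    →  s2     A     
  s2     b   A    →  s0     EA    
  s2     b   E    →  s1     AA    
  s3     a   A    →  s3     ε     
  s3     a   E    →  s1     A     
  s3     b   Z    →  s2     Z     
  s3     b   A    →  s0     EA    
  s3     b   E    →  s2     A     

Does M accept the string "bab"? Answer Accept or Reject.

(s0, bab, Z) ⊢ (s3, ab, AZ) ⊢ (s3, b, Z) ⊢ (s2, ε, Z) ⊢ (s2, ε, ε)
All input consumed and the stack is empty.

Accept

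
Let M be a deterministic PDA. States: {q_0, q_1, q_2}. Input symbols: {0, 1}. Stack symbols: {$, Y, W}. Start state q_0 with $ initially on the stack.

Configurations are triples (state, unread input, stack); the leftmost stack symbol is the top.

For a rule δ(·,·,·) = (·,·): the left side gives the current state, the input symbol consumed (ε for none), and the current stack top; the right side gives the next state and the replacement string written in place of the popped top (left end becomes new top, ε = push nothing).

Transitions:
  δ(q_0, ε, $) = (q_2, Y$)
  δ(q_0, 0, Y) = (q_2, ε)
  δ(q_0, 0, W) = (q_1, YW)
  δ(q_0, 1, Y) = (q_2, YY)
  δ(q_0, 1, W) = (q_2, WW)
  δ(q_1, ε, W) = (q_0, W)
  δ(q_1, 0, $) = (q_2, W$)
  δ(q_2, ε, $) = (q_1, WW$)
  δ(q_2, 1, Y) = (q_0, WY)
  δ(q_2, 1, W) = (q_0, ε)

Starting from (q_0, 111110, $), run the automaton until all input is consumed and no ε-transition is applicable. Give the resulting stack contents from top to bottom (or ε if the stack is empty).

(q_0, 111110, $)
  ε-move, top $: go to q_2, push Y$ → (q_2, 111110, Y$)
  read 1, top Y: go to q_0, push WY → (q_0, 11110, WY$)
  read 1, top W: go to q_2, push WW → (q_2, 1110, WWY$)
  read 1, top W: go to q_0, push ε → (q_0, 110, WY$)
  read 1, top W: go to q_2, push WW → (q_2, 10, WWY$)
  read 1, top W: go to q_0, push ε → (q_0, 0, WY$)
  read 0, top W: go to q_1, push YW → (q_1, ε, YWY$)
All input consumed in state q_1 with stack YWY$.

YWY$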